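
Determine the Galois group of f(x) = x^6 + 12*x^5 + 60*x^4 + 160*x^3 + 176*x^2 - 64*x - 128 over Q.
S_4 x C_2

The polynomial f is an irreducible sextic over Q, so G = Gal(f/Q) is one of the 16 transitive subgroups 6T1, ..., 6T16 of S_6. The discriminant of f is -3603718079512576, which is not a perfect square, so G is not contained in A_6. The transitive groups of degree 6 not contained in A_6 are: C_6 (6T1, order 6), S_3 (6T2, order 6), D_6 (6T3, order 12), C_3 x S_3 (6T5, order 18), A_4 x C_2 (6T6, order 24), S_4 (6T8, order 24), S_3 x S_3 (6T9, order 36), S_4 x C_2 (6T11, order 48), (S_3 x S_3) : C_2 (6T13, order 72), PGL(2,5) (6T14, order 120), S_6 (6T16, order 720). By Dedekind's theorem, for a prime p not dividing disc(f) the degrees of the irreducible factors of f mod p form the cycle type of an element of G. Factoring f modulo the 67 such primes p <= 347 (skipping 2, 229, which divide the discriminant), each new pattern first appears at: mod 3: f = (x^6 + x^3 + 2x^2 + 2x + 1), pattern 6; mod 5: f = (x^3 + x + 1)(x^3 + 2x^2 + 4x + 2), pattern 3+3; mod 7: f = (x + 5)(x + 6)(x^4 + x^3 + 5x^2 + 5x + 6), pattern 4+1+1; mod 13: f = (x^2 + 4x + 11)(x^4 + 8x^3 + 4x^2 + 4x + 12), pattern 4+2; mod 23: f = (x^2 + 4x + 6)(x^2 + 14x + 4)(x^2 + 17x + 10), pattern 2+2+2; mod 29: f = (x + 11)(x + 22)(x^2 + 2x + 28)(x^2 + 6x + 7), pattern 2+2+1+1; mod 193: f = (x + 7)(x + 14)(x + 90)(x + 107)(x + 183)(x + 190), pattern 1+1+1+1+1+1; mod 347: f = (x + 8)(x + 47)(x + 304)(x + 343)(x^2 + 4x + 330), pattern 2+1+1+1+1. No other pattern occurs in this range, so the set of observed cycle types is {6, 3+3, 4+1+1, 4+2, 2+2+2, 2+2+1+1, 1+1+1+1+1+1, 2+1+1+1+1}. The candidates containing elements of all these cycle types are S_4 x C_2 (6T11) of order 48, S_6 (6T16) of order 720; the others are excluded. The observed types are precisely the cycle types that occur in S_4 x C_2 (6T11). Each of the other remaining candidates has further cycle types, and by the Chebotarev density theorem the matching factorization patterns would occur for a proportion of primes equal to their share of the group: S_6 (6T16) additionally contains elements of type 5+1, 3+2+1, 3+1+1+1 (304 of its 720 elements, about 42% of primes). None of the 67 primes tested shows any such pattern (for each of these groups the chance of that is below 10^-4), which rules them out. Hence G = S_4 x C_2 (6T11), of order 48.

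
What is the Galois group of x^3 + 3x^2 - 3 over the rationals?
C_3, A_3

The polynomial is an irreducible cubic over Q and its discriminant is 81 = 9^2, a perfect square. For an irreducible cubic, a square discriminant forces the Galois group to be A_3, the cyclic group of order 3.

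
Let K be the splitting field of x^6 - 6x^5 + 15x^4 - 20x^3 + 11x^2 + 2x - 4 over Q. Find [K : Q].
24

The degree of the splitting field over Q equals the order of the Galois group, so first determine the group. The polynomial f is an irreducible sextic over Q, so G = Gal(f/Q) is one of the 16 transitive subgroups 6T1, ..., 6T16 of S_6. The discriminant of f is 3356224 = 1832^2, a perfect square, so G is contained in A_6. The transitive groups of degree 6 contained in A_6 are: A_4 (6T4, order 12), S_4 (6T7, order 24), (C_3 x C_3) : C_4 (6T10, order 36), PSL(2,5) (6T12, order 60), A_6 (6T15, order 360). By Dedekind's theorem, for a prime p not dividing disc(f) the degrees of the irreducible factors of f mod p form the cycle type of an element of G. Factoring f modulo the 79 such primes p <= 419 (skipping 2, 229, which divide the discriminant), each new pattern first appears at: mod 3: f = (x^3 + x^2 + 2)(x^3 + 2x^2 + x + 1), pattern 3+3; mod 7: f = (x^2 + 5x + 5)(x^4 + 3x^3 + 2x^2 + 4x + 2), pattern 4+2; mod 23: f = (x + 8)(x + 13)(x^2 + 20x + 20)(x^2 + 22x + 18), pattern 2+2+1+1; mod 193: f = (x + 86)(x + 89)(x + 92)(x + 99)(x + 102)(x + 105), pattern 1+1+1+1+1+1. No other pattern occurs in this range, so the set of observed cycle types is {3+3, 4+2, 2+2+1+1, 1+1+1+1+1+1}. The candidates containing elements of all these cycle types are S_4 (6T7) of order 24, (C_3 x C_3) : C_4 (6T10) of order 36, A_6 (6T15) of order 360; the others are excluded. The observed types are precisely the cycle types that occur in S_4 (6T7). Each of the other remaining candidates has further cycle types, and by the Chebotarev density theorem the matching factorization patterns would occur for a proportion of primes equal to their share of the group: (C_3 x C_3) : C_4 (6T10) additionally contains elements of type 3+1+1+1 (4 of its 36 elements, about 11% of primes); A_6 (6T15) additionally contains elements of type 5+1, 3+1+1+1 (184 of its 360 elements, about 51% of primes). None of the 79 primes tested shows any such pattern (for each of these groups the chance of that is below 10^-4), which rules them out. Hence G = S_4 (6T7), of order 24. The Galois group S_4 (6T7) has order 24, so the splitting field has degree 24 over Q.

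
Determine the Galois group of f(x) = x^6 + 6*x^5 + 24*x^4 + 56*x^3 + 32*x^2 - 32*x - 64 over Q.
The polynomial f is an irreducible sextic over Q, so G = Gal(f/Q) is one of the 16 transitive subgroups 6T1, ..., 6T16 of S_6. The discriminant of f is 870211913777152, which is not a perfect square, so G is not contained in A_6. The transitive groups of degree 6 not contained in A_6 are: C_6 (6T1, order 6), S_3 (6T2, order 6), D_6 (6T3, order 12), C_3 x S_3 (6T5, order 18), A_4 x C_2 (6T6, order 24), S_4 (6T8, order 24), S_3 x S_3 (6T9, order 36), S_4 x C_2 (6T11, order 48), (S_3 x S_3) : C_2 (6T13, order 72), PGL(2,5) (6T14, order 120), S_6 (6T16, order 720). By Dedekind's theorem, for a prime p not dividing disc(f) the degrees of the irreducible factors of f mod p form the cycle type of an element of G. Factoring f modulo the 22 such primes p <= 89 (skipping 2, 37, which divide the discriminant), each new pattern first appears at: mod 3: f = (x^3 + x^2 + x + 2)(x^3 + 2x^2 + 1), pattern 3+3; mod 5: f = (x^2 + 2)(x^2 + 2x + 3)(x^2 + 4x + 1), pattern 2+2+2; mod 17: f = (x + 4)(x + 15)(x^4 + 4x^3 + 7x^2 + 6x + 8), pattern 4+1+1; mod 67: f = (x + 10)(x + 59)(x^2 + 2x + 26)(x^2 + 2x + 66), pattern 2+2+1+1. No other pattern occurs in this range, so the set of observed cycle types is {3+3, 2+2+2, 4+1+1, 2+2+1+1}. The candidates containing elements of all these cycle types are S_4 (6T8) of order 24, S_4 x C_2 (6T11) of order 48, PGL(2,5) (6T14) of order 120, S_6 (6T16) of order 720; the others are excluded. The observed types are precisely the cycle types that occur in S_4 (6T8) (apart from the identity). Each of the other remaining candidates has further cycle types, and by the Chebotarev density theorem the matching factorization patterns would occur for a proportion of primes equal to their share of the group: S_4 x C_2 (6T11) additionally contains elements of type 6, 4+2, 2+1+1+1+1 (17 of its 48 elements, about 35% of primes); PGL(2,5) (6T14) additionally contains elements of type 6, 5+1 (44 of its 120 elements, about 37% of primes); S_6 (6T16) additionally contains elements of type 6, 5+1, 4+2, 3+2+1, 3+1+1+1, 2+1+1+1+1 (529 of its 720 elements, about 73% of primes). None of the 22 primes tested shows any such pattern (for each of these groups the chance of that is below 10^-4), which rules them out. Hence G = S_4 (6T8), of order 24.

S_4, S_4(6c), the S_4-action on 6 points not in A_6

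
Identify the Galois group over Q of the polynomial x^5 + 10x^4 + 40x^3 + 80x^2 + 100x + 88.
The polynomial f is an irreducible quintic over Q, so G = Gal(f/Q) is a transitive subgroup of S_5: one of C_5 (5T1, order 5), D_5 (5T2, order 10), F_20 (5T3, order 20), A_5 (5T4, order 60) or S_5 (5T5, order 120). The discriminant of f is 1024000000 = 32000^2, a perfect square, so G is contained in A_5. The transitive groups of degree 5 contained in A_5 are: C_5 (5T1, order 5), D_5 (5T2, order 10), A_5 (5T4, order 60). By Dedekind's theorem, for a prime p not dividing disc(f) the degrees of the irreducible factors of f mod p form the cycle type of an element of G. Factoring f modulo the 2 such primes p <= 7 (skipping 2, 5, which divide the discriminant), each new pattern first appears at: mod 3: f = (x^5 + x^4 + x^3 + 2x^2 + x + 1), pattern 5; mod 7: f = (x + 4)(x + 5)(x^3 + x^2 + 4x + 3), pattern 3+1+1. No other pattern occurs in this range, so the set of observed cycle types is {5, 3+1+1}. Among the candidates above, the only group containing elements of all these cycle types is A_5 (5T4) — each of C_5 (5T1), D_5 (5T2) lacks at least one of them. Hence G = A_5 (5T4), of order 60.

A_5 (also written A5)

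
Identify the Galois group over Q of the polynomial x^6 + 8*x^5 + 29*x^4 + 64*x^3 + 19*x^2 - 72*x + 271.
The polynomial f is an irreducible sextic over Q, so G = Gal(f/Q) is one of the 16 transitive subgroups 6T1, ..., 6T16 of S_6. The discriminant of f is 564385546240000 = 23756800^2, a perfect square, so G is contained in A_6. The transitive groups of degree 6 contained in A_6 are: A_4 (6T4, order 12), S_4 (6T7, order 24), (C_3 x C_3) : C_4 (6T10, order 36), PSL(2,5) (6T12, order 60), A_6 (6T15, order 360). By Dedekind's theorem, for a prime p not dividing disc(f) the degrees of the irreducible factors of f mod p form the cycle type of an element of G. Factoring f modulo the 19 such primes p <= 79 (skipping 2, 5, 29, which divide the discriminant), each new pattern first appears at: mod 3: f = (x^2 + 2x + 2)(x^4 + x + 2), pattern 4+2; mod 11: f = (x^3 + 7x + 1)(x^3 + 8x^2 + 7), pattern 3+3; mod 19: f = (x + 4)(x + 6)(x^2 + 7x + 2)(x^2 + 10x + 10), pattern 2+2+1+1; mod 61: f = (x + 10)(x + 24)(x + 57)(x^3 + 39x^2 + 36x + 36), pattern 3+1+1+1. No other pattern occurs in this range, so the set of observed cycle types is {4+2, 3+3, 2+2+1+1, 3+1+1+1}. The candidates containing elements of all these cycle types are (C_3 x C_3) : C_4 (6T10) of order 36, A_6 (6T15) of order 360; the others are excluded. The observed types are precisely the cycle types that occur in (C_3 x C_3) : C_4 (6T10) (apart from the identity). Each of the other remaining candidates has further cycle types, and by the Chebotarev density theorem the matching factorization patterns would occur for a proportion of primes equal to their share of the group: A_6 (6T15) additionally contains elements of type 5+1 (144 of its 360 elements, about 40% of primes). None of the 19 primes tested shows any such pattern (for each of these groups the chance of that is below 10^-4), which rules them out. Hence G = (C_3 x C_3) : C_4 (6T10), of order 36.

(C_3 x C_3) : C_4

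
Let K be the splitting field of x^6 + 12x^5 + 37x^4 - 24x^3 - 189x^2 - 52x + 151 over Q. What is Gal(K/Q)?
S_3

The polynomial f is an irreducible sextic over Q, so G = Gal(f/Q) is one of the 16 transitive subgroups 6T1, ..., 6T16 of S_6. The discriminant of f is 870211913777152, which is not a perfect square, so G is not contained in A_6. The transitive groups of degree 6 not contained in A_6 are: C_6 (6T1, order 6), S_3 (6T2, order 6), D_6 (6T3, order 12), C_3 x S_3 (6T5, order 18), A_4 x C_2 (6T6, order 24), S_4 (6T8, order 24), S_3 x S_3 (6T9, order 36), S_4 x C_2 (6T11, order 48), (S_3 x S_3) : C_2 (6T13, order 72), PGL(2,5) (6T14, order 120), S_6 (6T16, order 720). By Dedekind's theorem, for a prime p not dividing disc(f) the degrees of the irreducible factors of f mod p form the cycle type of an element of G. Factoring f modulo the 23 such primes p <= 97 (skipping 2, 37, which divide the discriminant), each new pattern first appears at: mod 3: f = (x^3 + x^2 + 2x + 1)(x^3 + 2x^2 + 1), pattern 3+3; mod 5: f = (x^2 + x + 2)(x^2 + 2x + 4)(x^2 + 4x + 2), pattern 2+2+2; mod 67: f = (x + 7)(x + 8)(x + 32)(x + 39)(x + 63)(x + 64), pattern 1+1+1+1+1+1. No other pattern occurs in this range, so the set of observed cycle types is {3+3, 2+2+2, 1+1+1+1+1+1}. The candidates containing elements of all these cycle types are C_6 (6T1) of order 6, S_3 (6T2) of order 6, D_6 (6T3) of order 12, C_3 x S_3 (6T5) of order 18, A_4 x C_2 (6T6) of order 24, S_4 (6T8) of order 24, S_3 x S_3 (6T9) of order 36, S_4 x C_2 (6T11) of order 48, (S_3 x S_3) : C_2 (6T13) of order 72, PGL(2,5) (6T14) of order 120, S_6 (6T16) of order 720; the others are excluded. The observed types are precisely the cycle types that occur in S_3 (6T2). Each of the other remaining candidates has further cycle types, and by the Chebotarev density theorem the matching factorization patterns would occur for a proportion of primes equal to their share of the group: C_6 (6T1) additionally contains elements of type 6 (2 of its 6 elements, about 33% of primes); D_6 (6T3) additionally contains elements of type 6, 2+2+1+1 (5 of its 12 elements, about 42% of primes); C_3 x S_3 (6T5) additionally contains elements of type 6, 3+1+1+1 (10 of its 18 elements, about 56% of primes); A_4 x C_2 (6T6) additionally contains elements of type 6, 2+2+1+1, 2+1+1+1+1 (14 of its 24 elements, about 58% of primes); S_4 (6T8) additionally contains elements of type 4+1+1, 2+2+1+1 (9 of its 24 elements, about 38% of primes); S_3 x S_3 (6T9) additionally contains elements of type 6, 3+1+1+1, 2+2+1+1 (25 of its 36 elements, about 69% of primes); S_4 x C_2 (6T11) additionally contains elements of type 6, 4+2, 4+1+1, 2+2+1+1, 2+1+1+1+1 (32 of its 48 elements, about 67% of primes); (S_3 x S_3) : C_2 (6T13) additionally contains elements of type 6, 4+2, 3+2+1, 3+1+1+1, 2+2+1+1, 2+1+1+1+1 (61 of its 72 elements, about 85% of primes); PGL(2,5) (6T14) additionally contains elements of type 6, 5+1, 4+1+1, 2+2+1+1 (89 of its 120 elements, about 74% of primes); S_6 (6T16) additionally contains elements of type 6, 5+1, 4+2, 4+1+1, 3+2+1, 3+1+1+1, 2+2+1+1, 2+1+1+1+1 (664 of its 720 elements, about 92% of primes). None of the 23 primes tested shows any such pattern (for each of these groups the chance of that is below 10^-4), which rules them out. Hence G = S_3 (6T2), of order 6.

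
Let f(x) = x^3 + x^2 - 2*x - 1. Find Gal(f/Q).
The polynomial is an irreducible cubic over Q and its discriminant is 49 = 7^2, a perfect square. For an irreducible cubic, a square discriminant forces the Galois group to be A_3, the cyclic group of order 3.

C_3 (order 3)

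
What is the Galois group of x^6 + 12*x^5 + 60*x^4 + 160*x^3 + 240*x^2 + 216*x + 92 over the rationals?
The polynomial f is an irreducible sextic over Q, so G = Gal(f/Q) is one of the 16 transitive subgroups 6T1, ..., 6T16 of S_6. The discriminant of f is 746496000000 = 864000^2, a perfect square, so G is contained in A_6. The transitive groups of degree 6 contained in A_6 are: A_4 (6T4, order 12), S_4 (6T7, order 24), (C_3 x C_3) : C_4 (6T10, order 36), PSL(2,5) (6T12, order 60), A_6 (6T15, order 360). By Dedekind's theorem, for a prime p not dividing disc(f) the degrees of the irreducible factors of f mod p form the cycle type of an element of G. Factoring f modulo the 6 such primes p <= 23 (skipping 2, 3, 5, which divide the discriminant), each new pattern first appears at: mod 7: f = (x + 5)(x^5 + 4x^3 + 2x + 3), pattern 5+1; mod 23: f = (x)(x + 9)(x + 14)(x^3 + 12x^2 + 3x + 5), pattern 3+1+1+1. No other pattern occurs in this range, so the set of observed cycle types is {5+1, 3+1+1+1}. Among the candidates above, the only group containing elements of all these cycle types is A_6 (6T15) — each of A_4 (6T4), S_4 (6T7), (C_3 x C_3) : C_4 (6T10), PSL(2,5) (6T12) lacks at least one of them. Hence G = A_6 (6T15), of order 360.

A_6, the alternating group on 6 letters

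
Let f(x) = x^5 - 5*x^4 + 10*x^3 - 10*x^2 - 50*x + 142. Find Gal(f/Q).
A_5

The polynomial f is an irreducible quintic over Q, so G = Gal(f/Q) is a transitive subgroup of S_5: one of C_5 (5T1, order 5), D_5 (5T2, order 10), F_20 (5T3, order 20), A_5 (5T4, order 60) or S_5 (5T5, order 120). The discriminant of f is 58564000000 = 242000^2, a perfect square, so G is contained in A_5. The transitive groups of degree 5 contained in A_5 are: C_5 (5T1, order 5), D_5 (5T2, order 10), A_5 (5T4, order 60). By Dedekind's theorem, for a prime p not dividing disc(f) the degrees of the irreducible factors of f mod p form the cycle type of an element of G. Factoring f modulo the 3 such primes p <= 13 (skipping 2, 5, 11, which divide the discriminant), each new pattern first appears at: mod 3: f = (x^5 + x^4 + x^3 + 2x^2 + x + 1), pattern 5; mod 13: f = (x + 5)(x + 7)(x^3 + 9x^2 + 10x + 10), pattern 3+1+1. No other pattern occurs in this range, so the set of observed cycle types is {5, 3+1+1}. Among the candidates above, the only group containing elements of all these cycle types is A_5 (5T4) — each of C_5 (5T1), D_5 (5T2) lacks at least one of them. Hence G = A_5 (5T4), of order 60.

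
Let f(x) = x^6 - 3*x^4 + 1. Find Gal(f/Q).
A_4 x C_2 (also written A4xC2)

The polynomial f is an irreducible sextic over Q, so G = Gal(f/Q) is one of the 16 transitive subgroups 6T1, ..., 6T16 of S_6. The discriminant of f is -419904, which is not a perfect square, so G is not contained in A_6. The transitive groups of degree 6 not contained in A_6 are: C_6 (6T1, order 6), S_3 (6T2, order 6), D_6 (6T3, order 12), C_3 x S_3 (6T5, order 18), A_4 x C_2 (6T6, order 24), S_4 (6T8, order 24), S_3 x S_3 (6T9, order 36), S_4 x C_2 (6T11, order 48), (S_3 x S_3) : C_2 (6T13, order 72), PGL(2,5) (6T14, order 120), S_6 (6T16, order 720). By Dedekind's theorem, for a prime p not dividing disc(f) the degrees of the irreducible factors of f mod p form the cycle type of an element of G. Factoring f modulo the 33 such primes p <= 149 (skipping 2, 3, which divide the discriminant), each new pattern first appears at: mod 5: f = (x^3 + x^2 + 4x + 3)(x^3 + 4x^2 + 4x + 2), pattern 3+3; mod 7: f = (x^6 + 4x^4 + 1), pattern 6; mod 17: f = (x + 2)(x + 15)(x^2 + 6)(x^2 + 12), pattern 2+2+1+1; mod 19: f = (x + 6)(x + 7)(x + 12)(x + 13)(x^2 + 6), pattern 2+1+1+1+1; mod 71: f = (x^2 + 40)(x^2 + 45)(x^2 + 54), pattern 2+2+2. No other pattern occurs in this range, so the set of observed cycle types is {3+3, 6, 2+2+1+1, 2+1+1+1+1, 2+2+2}. The candidates containing elements of all these cycle types are A_4 x C_2 (6T6) of order 24, S_4 x C_2 (6T11) of order 48, (S_3 x S_3) : C_2 (6T13) of order 72, S_6 (6T16) of order 720; the others are excluded. The observed types are precisely the cycle types that occur in A_4 x C_2 (6T6) (apart from the identity). Each of the other remaining candidates has further cycle types, and by the Chebotarev density theorem the matching factorization patterns would occur for a proportion of primes equal to their share of the group: S_4 x C_2 (6T11) additionally contains elements of type 4+2, 4+1+1 (12 of its 48 elements, about 25% of primes); (S_3 x S_3) : C_2 (6T13) additionally contains elements of type 4+2, 3+2+1, 3+1+1+1 (34 of its 72 elements, about 47% of primes); S_6 (6T16) additionally contains elements of type 5+1, 4+2, 4+1+1, 3+2+1, 3+1+1+1 (484 of its 720 elements, about 67% of primes). None of the 33 primes tested shows any such pattern (for each of these groups the chance of that is below 10^-4), which rules them out. Hence G = A_4 x C_2 (6T6), of order 24.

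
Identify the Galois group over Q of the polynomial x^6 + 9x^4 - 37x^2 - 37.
The polynomial f is an irreducible sextic over Q, so G = Gal(f/Q) is one of the 16 transitive subgroups 6T1, ..., 6T16 of S_6. The discriminant of f is 870211913777152, which is not a perfect square, so G is not contained in A_6. The transitive groups of degree 6 not contained in A_6 are: C_6 (6T1, order 6), S_3 (6T2, order 6), D_6 (6T3, order 12), C_3 x S_3 (6T5, order 18), A_4 x C_2 (6T6, order 24), S_4 (6T8, order 24), S_3 x S_3 (6T9, order 36), S_4 x C_2 (6T11, order 48), (S_3 x S_3) : C_2 (6T13, order 72), PGL(2,5) (6T14, order 120), S_6 (6T16, order 720). By Dedekind's theorem, for a prime p not dividing disc(f) the degrees of the irreducible factors of f mod p form the cycle type of an element of G. Factoring f modulo the 22 such primes p <= 89 (skipping 2, 37, which divide the discriminant), each new pattern first appears at: mod 3: f = (x^3 + x^2 + 2x + 1)(x^3 + 2x^2 + 2x + 2), pattern 3+3; mod 5: f = (x^2 + 2)(x^2 + 2x + 3)(x^2 + 3x + 3), pattern 2+2+2; mod 17: f = (x + 3)(x + 14)(x^4 + x^2 + 6), pattern 4+1+1; mod 67: f = (x + 9)(x + 58)(x^2 + 25)(x^2 + 65), pattern 2+2+1+1. No other pattern occurs in this range, so the set of observed cycle types is {3+3, 2+2+2, 4+1+1, 2+2+1+1}. The candidates containing elements of all these cycle types are S_4 (6T8) of order 24, S_4 x C_2 (6T11) of order 48, PGL(2,5) (6T14) of order 120, S_6 (6T16) of order 720; the others are excluded. The observed types are precisely the cycle types that occur in S_4 (6T8) (apart from the identity). Each of the other remaining candidates has further cycle types, and by the Chebotarev density theorem the matching factorization patterns would occur for a proportion of primes equal to their share of the group: S_4 x C_2 (6T11) additionally contains elements of type 6, 4+2, 2+1+1+1+1 (17 of its 48 elements, about 35% of primes); PGL(2,5) (6T14) additionally contains elements of type 6, 5+1 (44 of its 120 elements, about 37% of primes); S_6 (6T16) additionally contains elements of type 6, 5+1, 4+2, 3+2+1, 3+1+1+1, 2+1+1+1+1 (529 of its 720 elements, about 73% of primes). None of the 22 primes tested shows any such pattern (for each of these groups the chance of that is below 10^-4), which rules them out. Hence G = S_4 (6T8), of order 24.

S_4 (order 24)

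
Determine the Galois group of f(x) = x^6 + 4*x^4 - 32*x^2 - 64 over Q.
A_4, A_4 acting on 6 points

The polynomial f is an irreducible sextic over Q, so G = Gal(f/Q) is one of the 16 transitive subgroups 6T1, ..., 6T16 of S_6. The discriminant of f is 164995463643136 = 12845056^2, a perfect square, so G is contained in A_6. The transitive groups of degree 6 contained in A_6 are: A_4 (6T4, order 12), S_4 (6T7, order 24), (C_3 x C_3) : C_4 (6T10, order 36), PSL(2,5) (6T12, order 60), A_6 (6T15, order 360). By Dedekind's theorem, for a prime p not dividing disc(f) the degrees of the irreducible factors of f mod p form the cycle type of an element of G. Factoring f modulo the 33 such primes p <= 149 (skipping 2, 7, which divide the discriminant), each new pattern first appears at: mod 3: f = (x^3 + 2x + 1)(x^3 + 2x + 2), pattern 3+3; mod 13: f = (x + 1)(x + 12)(x^2 + 7)(x^2 + 11), pattern 2+2+1+1. No other pattern occurs in this range, so the set of observed cycle types is {3+3, 2+2+1+1}. The candidates containing elements of all these cycle types are A_4 (6T4) of order 12, S_4 (6T7) of order 24, (C_3 x C_3) : C_4 (6T10) of order 36, PSL(2,5) (6T12) of order 60, A_6 (6T15) of order 360; the others are excluded. The observed types are precisely the cycle types that occur in A_4 (6T4) (apart from the identity). Each of the other remaining candidates has further cycle types, and by the Chebotarev density theorem the matching factorization patterns would occur for a proportion of primes equal to their share of the group: S_4 (6T7) additionally contains elements of type 4+2 (6 of its 24 elements, about 25% of primes); (C_3 x C_3) : C_4 (6T10) additionally contains elements of type 4+2, 3+1+1+1 (22 of its 36 elements, about 61% of primes); PSL(2,5) (6T12) additionally contains elements of type 5+1 (24 of its 60 elements, about 40% of primes); A_6 (6T15) additionally contains elements of type 5+1, 4+2, 3+1+1+1 (274 of its 360 elements, about 76% of primes). None of the 33 primes tested shows any such pattern (for each of these groups the chance of that is below 10^-4), which rules them out. Hence G = A_4 (6T4), of order 12.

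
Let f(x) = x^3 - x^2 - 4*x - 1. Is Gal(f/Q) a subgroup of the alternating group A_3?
The polynomial is irreducible of degree 3 over Q. Its discriminant is 169 = 13^2, a perfect square. A Galois group lies in the alternating group exactly when the discriminant is a square in Q, so the Galois group (C_3) is contained in A_3.

Yes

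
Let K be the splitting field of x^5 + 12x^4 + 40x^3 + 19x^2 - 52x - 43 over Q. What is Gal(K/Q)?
The polynomial f is an irreducible quintic over Q, so G = Gal(f/Q) is a transitive subgroup of S_5: one of C_5 (5T1, order 5), D_5 (5T2, order 10), F_20 (5T3, order 20), A_5 (5T4, order 60) or S_5 (5T5, order 120). The discriminant of f is 115971361 = 10769^2, a perfect square, so G is contained in A_5. The transitive groups of degree 5 contained in A_5 are: C_5 (5T1, order 5), D_5 (5T2, order 10), A_5 (5T4, order 60). By Dedekind's theorem, for a prime p not dividing disc(f) the degrees of the irreducible factors of f mod p form the cycle type of an element of G. Factoring f modulo the 14 such primes p <= 47 (skipping 11, which divides the discriminant), each new pattern first appears at: mod 2: f = (x^5 + x^2 + 1), pattern 5; mod 23: f = (x + 2)(x + 8)(x + 12)(x + 14)(x + 22), pattern 1+1+1+1+1. No other pattern occurs in this range, so the set of observed cycle types is {5, 1+1+1+1+1}. The candidates containing elements of all these cycle types are C_5 (5T1) of order 5, D_5 (5T2) of order 10, A_5 (5T4) of order 60; the others are excluded. The observed types are precisely the cycle types that occur in C_5 (5T1). Each of the other remaining candidates has further cycle types, and by the Chebotarev density theorem the matching factorization patterns would occur for a proportion of primes equal to their share of the group: D_5 (5T2) additionally contains elements of type 2+2+1 (5 of its 10 elements, about 50% of primes); A_5 (5T4) additionally contains elements of type 3+1+1, 2+2+1 (35 of its 60 elements, about 58% of primes). None of the 14 primes tested shows any such pattern (for each of these groups the chance of that is below 10^-4), which rules them out. Hence G = C_5 (5T1), of order 5.

C_5 (also written C5)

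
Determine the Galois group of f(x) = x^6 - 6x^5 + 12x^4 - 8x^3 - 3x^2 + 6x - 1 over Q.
A_4 x C_2

The polynomial f is an irreducible sextic over Q, so G = Gal(f/Q) is one of the 16 transitive subgroups 6T1, ..., 6T16 of S_6. The discriminant of f is -419904, which is not a perfect square, so G is not contained in A_6. The transitive groups of degree 6 not contained in A_6 are: C_6 (6T1, order 6), S_3 (6T2, order 6), D_6 (6T3, order 12), C_3 x S_3 (6T5, order 18), A_4 x C_2 (6T6, order 24), S_4 (6T8, order 24), S_3 x S_3 (6T9, order 36), S_4 x C_2 (6T11, order 48), (S_3 x S_3) : C_2 (6T13, order 72), PGL(2,5) (6T14, order 120), S_6 (6T16, order 720). By Dedekind's theorem, for a prime p not dividing disc(f) the degrees of the irreducible factors of f mod p form the cycle type of an element of G. Factoring f modulo the 33 such primes p <= 149 (skipping 2, 3, which divide the discriminant), each new pattern first appears at: mod 5: f = (x^3 + x^2 + 4x + 1)(x^3 + 3x^2 + 4), pattern 3+3; mod 7: f = (x^6 + x^5 + 5x^4 + 6x^3 + 4x^2 + 6x + 6), pattern 6; mod 17: f = (x + 1)(x + 14)(x^2 + 15x + 7)(x^2 + 15x + 13), pattern 2+2+1+1; mod 19: f = (x + 5)(x + 6)(x + 11)(x + 12)(x^2 + 17x + 7), pattern 2+1+1+1+1; mod 71: f = (x^2 + 69x + 41)(x^2 + 69x + 46)(x^2 + 69x + 55), pattern 2+2+2. No other pattern occurs in this range, so the set of observed cycle types is {3+3, 6, 2+2+1+1, 2+1+1+1+1, 2+2+2}. The candidates containing elements of all these cycle types are A_4 x C_2 (6T6) of order 24, S_4 x C_2 (6T11) of order 48, (S_3 x S_3) : C_2 (6T13) of order 72, S_6 (6T16) of order 720; the others are excluded. The observed types are precisely the cycle types that occur in A_4 x C_2 (6T6) (apart from the identity). Each of the other remaining candidates has further cycle types, and by the Chebotarev density theorem the matching factorization patterns would occur for a proportion of primes equal to their share of the group: S_4 x C_2 (6T11) additionally contains elements of type 4+2, 4+1+1 (12 of its 48 elements, about 25% of primes); (S_3 x S_3) : C_2 (6T13) additionally contains elements of type 4+2, 3+2+1, 3+1+1+1 (34 of its 72 elements, about 47% of primes); S_6 (6T16) additionally contains elements of type 5+1, 4+2, 4+1+1, 3+2+1, 3+1+1+1 (484 of its 720 elements, about 67% of primes). None of the 33 primes tested shows any such pattern (for each of these groups the chance of that is below 10^-4), which rules them out. Hence G = A_4 x C_2 (6T6), of order 24.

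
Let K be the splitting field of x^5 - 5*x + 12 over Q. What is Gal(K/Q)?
The polynomial f is an irreducible quintic over Q, so G = Gal(f/Q) is a transitive subgroup of S_5: one of C_5 (5T1, order 5), D_5 (5T2, order 10), F_20 (5T3, order 20), A_5 (5T4, order 60) or S_5 (5T5, order 120). The discriminant of f is 64000000 = 8000^2, a perfect square, so G is contained in A_5. The transitive groups of degree 5 contained in A_5 are: C_5 (5T1, order 5), D_5 (5T2, order 10), A_5 (5T4, order 60). By Dedekind's theorem, for a prime p not dividing disc(f) the degrees of the irreducible factors of f mod p form the cycle type of an element of G. Factoring f modulo the 23 such primes p <= 97 (skipping 2, 5, which divide the discriminant), each new pattern first appears at: mod 3: f = (x)(x^2 + x + 2)(x^2 + 2x + 2), pattern 2+2+1; mod 7: f = (x^5 + 2x + 5), pattern 5. No other pattern occurs in this range, so the set of observed cycle types is {2+2+1, 5}. The candidates containing elements of all these cycle types are D_5 (5T2) of order 10, A_5 (5T4) of order 60; the others are excluded. The observed types are precisely the cycle types that occur in D_5 (5T2) (apart from the identity). Each of the other remaining candidates has further cycle types, and by the Chebotarev density theorem the matching factorization patterns would occur for a proportion of primes equal to their share of the group: A_5 (5T4) additionally contains elements of type 3+1+1 (20 of its 60 elements, about 33% of primes). None of the 23 primes tested shows any such pattern (for each of these groups the chance of that is below 10^-4), which rules them out. Hence G = D_5 (5T2), of order 10.

D_5 (order 10)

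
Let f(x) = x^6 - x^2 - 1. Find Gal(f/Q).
The polynomial f is an irreducible sextic over Q, so G = Gal(f/Q) is one of the 16 transitive subgroups 6T1, ..., 6T16 of S_6. The discriminant of f is 33856 = 184^2, a perfect square, so G is contained in A_6. The transitive groups of degree 6 contained in A_6 are: A_4 (6T4, order 12), S_4 (6T7, order 24), (C_3 x C_3) : C_4 (6T10, order 36), PSL(2,5) (6T12, order 60), A_6 (6T15, order 360). By Dedekind's theorem, for a prime p not dividing disc(f) the degrees of the irreducible factors of f mod p form the cycle type of an element of G. Factoring f modulo the 79 such primes p <= 419 (skipping 2, 23, which divide the discriminant), each new pattern first appears at: mod 3: f = (x^3 + x^2 + 2x + 1)(x^3 + 2x^2 + 2x + 2), pattern 3+3; mod 5: f = (x^2 + 3)(x^4 + 2x^2 + 3), pattern 4+2; mod 19: f = (x + 5)(x + 14)(x^2 + 9x + 15)(x^2 + 10x + 15), pattern 2+2+1+1; mod 223: f = (x + 16)(x + 57)(x + 78)(x + 145)(x + 166)(x + 207), pattern 1+1+1+1+1+1. No other pattern occurs in this range, so the set of observed cycle types is {3+3, 4+2, 2+2+1+1, 1+1+1+1+1+1}. The candidates containing elements of all these cycle types are S_4 (6T7) of order 24, (C_3 x C_3) : C_4 (6T10) of order 36, A_6 (6T15) of order 360; the others are excluded. The observed types are precisely the cycle types that occur in S_4 (6T7). Each of the other remaining candidates has further cycle types, and by the Chebotarev density theorem the matching factorization patterns would occur for a proportion of primes equal to their share of the group: (C_3 x C_3) : C_4 (6T10) additionally contains elements of type 3+1+1+1 (4 of its 36 elements, about 11% of primes); A_6 (6T15) additionally contains elements of type 5+1, 3+1+1+1 (184 of its 360 elements, about 51% of primes). None of the 79 primes tested shows any such pattern (for each of these groups the chance of that is below 10^-4), which rules them out. Hence G = S_4 (6T7), of order 24.

S_4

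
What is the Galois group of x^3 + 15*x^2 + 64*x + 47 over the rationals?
S_3 (also written S3)

The polynomial is an irreducible cubic over Q and its discriminant is -8959, which is not a perfect square. For an irreducible cubic, a non-square discriminant gives Galois group S_3.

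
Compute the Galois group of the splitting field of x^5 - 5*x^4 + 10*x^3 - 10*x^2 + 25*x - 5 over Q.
The polynomial f is an irreducible quintic over Q, so G = Gal(f/Q) is a transitive subgroup of S_5: one of C_5 (5T1, order 5), D_5 (5T2, order 10), F_20 (5T3, order 20), A_5 (5T4, order 60) or S_5 (5T5, order 120). The discriminant of f is 1024000000 = 32000^2, a perfect square, so G is contained in A_5. The transitive groups of degree 5 contained in A_5 are: C_5 (5T1, order 5), D_5 (5T2, order 10), A_5 (5T4, order 60). By Dedekind's theorem, for a prime p not dividing disc(f) the degrees of the irreducible factors of f mod p form the cycle type of an element of G. Factoring f modulo the 2 such primes p <= 7 (skipping 2, 5, which divide the discriminant), each new pattern first appears at: mod 3: f = (x^5 + x^4 + x^3 + 2x^2 + x + 1), pattern 5; mod 7: f = (x + 1)(x + 2)(x^3 + 6x^2 + 4x + 1), pattern 3+1+1. No other pattern occurs in this range, so the set of observed cycle types is {5, 3+1+1}. Among the candidates above, the only group containing elements of all these cycle types is A_5 (5T4) — each of C_5 (5T1), D_5 (5T2) lacks at least one of them. Hence G = A_5 (5T4), of order 60.

A_5, the alternating group on 5 letters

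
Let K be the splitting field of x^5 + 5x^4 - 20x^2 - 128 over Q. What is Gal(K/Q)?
The polynomial f is an irreducible quintic over Q, so G = Gal(f/Q) is a transitive subgroup of S_5: one of C_5 (5T1, order 5), D_5 (5T2, order 10), F_20 (5T3, order 20), A_5 (5T4, order 60) or S_5 (5T5, order 120). The discriminant of f is 1327104000000 = 1152000^2, a perfect square, so G is contained in A_5. The transitive groups of degree 5 contained in A_5 are: C_5 (5T1, order 5), D_5 (5T2, order 10), A_5 (5T4, order 60). By Dedekind's theorem, for a prime p not dividing disc(f) the degrees of the irreducible factors of f mod p form the cycle type of an element of G. Factoring f modulo the 23 such primes p <= 101 (skipping 2, 3, 5, which divide the discriminant), each new pattern first appears at: mod 7: f = (x^5 + 5x^4 + x^2 + 5), pattern 5; mod 17: f = (x + 14)(x^2 + 3x + 4)(x^2 + 5x + 5), pattern 2+2+1. No other pattern occurs in this range, so the set of observed cycle types is {5, 2+2+1}. The candidates containing elements of all these cycle types are D_5 (5T2) of order 10, A_5 (5T4) of order 60; the others are excluded. The observed types are precisely the cycle types that occur in D_5 (5T2) (apart from the identity). Each of the other remaining candidates has further cycle types, and by the Chebotarev density theorem the matching factorization patterns would occur for a proportion of primes equal to their share of the group: A_5 (5T4) additionally contains elements of type 3+1+1 (20 of its 60 elements, about 33% of primes). None of the 23 primes tested shows any such pattern (for each of these groups the chance of that is below 10^-4), which rules them out. Hence G = D_5 (5T2), of order 10.

D_5 (order 10)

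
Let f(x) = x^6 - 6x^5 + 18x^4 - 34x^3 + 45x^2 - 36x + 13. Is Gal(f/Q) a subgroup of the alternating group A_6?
No

The polynomial is irreducible of degree 6 over Q. Its discriminant is -16003008, which is not a perfect square. A Galois group lies in the alternating group exactly when the discriminant is a square in Q, so the Galois group (PGL(2,5)) is not contained in A_6.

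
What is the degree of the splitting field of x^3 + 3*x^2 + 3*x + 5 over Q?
The degree of the splitting field over Q equals the order of the Galois group, so first determine the group. The polynomial is an irreducible cubic over Q and its discriminant is -432, which is not a perfect square. For an irreducible cubic, a non-square discriminant gives Galois group S_3. The Galois group S_3 (3T2) has order 6, so the splitting field has degree 6 over Q.

6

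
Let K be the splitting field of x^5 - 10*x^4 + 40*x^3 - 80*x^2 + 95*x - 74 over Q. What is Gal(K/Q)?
F_20 (order 20)

The polynomial f is an irreducible quintic over Q, so G = Gal(f/Q) is a transitive subgroup of S_5: one of C_5 (5T1, order 5), D_5 (5T2, order 10), F_20 (5T3, order 20), A_5 (5T4, order 60) or S_5 (5T5, order 120). The discriminant of f is 259200000, which is not a perfect square, so G is not contained in A_5. The transitive groups of degree 5 not contained in A_5 are: F_20 (5T3, order 20), S_5 (5T5, order 120). By Dedekind's theorem, for a prime p not dividing disc(f) the degrees of the irreducible factors of f mod p form the cycle type of an element of G. Factoring f modulo the 18 such primes p <= 73 (skipping 2, 3, 5, which divide the discriminant), each new pattern first appears at: mod 7: f = (x + 6)(x^4 + 5x^3 + 3x^2 + 4), pattern 4+1; mod 11: f = (x + 3)(x^2 + 4x + 8)(x^2 + 5x + 7), pattern 2+2+1; mod 19: f = (x^5 + 9x^4 + 2x^3 + 15x^2 + 2), pattern 5. No other pattern occurs in this range, so the set of observed cycle types is {4+1, 2+2+1, 5}. The candidates containing elements of all these cycle types are F_20 (5T3) of order 20, S_5 (5T5) of order 120; the others are excluded. The observed types are precisely the cycle types that occur in F_20 (5T3) (apart from the identity). Each of the other remaining candidates has further cycle types, and by the Chebotarev density theorem the matching factorization patterns would occur for a proportion of primes equal to their share of the group: S_5 (5T5) additionally contains elements of type 3+2, 3+1+1, 2+1+1+1 (50 of its 120 elements, about 42% of primes). None of the 18 primes tested shows any such pattern (for each of these groups the chance of that is below 10^-4), which rules them out. Hence G = F_20 (5T3), of order 20.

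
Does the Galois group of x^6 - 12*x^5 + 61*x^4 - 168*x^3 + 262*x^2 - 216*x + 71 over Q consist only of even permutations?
Yes

The polynomial is irreducible of degree 6 over Q. Its discriminant is 153664 = 392^2, a perfect square. A Galois group lies in the alternating group exactly when the discriminant is a square in Q, so the Galois group (A_4) is contained in A_6.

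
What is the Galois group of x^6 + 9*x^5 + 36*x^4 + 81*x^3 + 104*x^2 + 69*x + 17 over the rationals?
The polynomial f is an irreducible sextic over Q, so G = Gal(f/Q) is one of the 16 transitive subgroups 6T1, ..., 6T16 of S_6. The discriminant of f is 810448, which is not a perfect square, so G is not contained in A_6. The transitive groups of degree 6 not contained in A_6 are: C_6 (6T1, order 6), S_3 (6T2, order 6), D_6 (6T3, order 12), C_3 x S_3 (6T5, order 18), A_4 x C_2 (6T6, order 24), S_4 (6T8, order 24), S_3 x S_3 (6T9, order 36), S_4 x C_2 (6T11, order 48), (S_3 x S_3) : C_2 (6T13, order 72), PGL(2,5) (6T14, order 120), S_6 (6T16, order 720). By Dedekind's theorem, for a prime p not dividing disc(f) the degrees of the irreducible factors of f mod p form the cycle type of an element of G. Factoring f modulo the 22 such primes p <= 89 (skipping 2, 37, which divide the discriminant), each new pattern first appears at: mod 3: f = (x^3 + x^2 + 2x + 1)(x^3 + 2x^2 + 2x + 2), pattern 3+3; mod 5: f = (x^2 + 2x + 4)(x^2 + 3x + 4)(x^2 + 4x + 2), pattern 2+2+2; mod 17: f = (x)(x + 3)(x^4 + 6x^3 + x^2 + 10x + 6), pattern 4+1+1; mod 67: f = (x + 6)(x + 64)(x^2 + 3x + 42)(x^2 + 3x + 52), pattern 2+2+1+1. No other pattern occurs in this range, so the set of observed cycle types is {3+3, 2+2+2, 4+1+1, 2+2+1+1}. The candidates containing elements of all these cycle types are S_4 (6T8) of order 24, S_4 x C_2 (6T11) of order 48, PGL(2,5) (6T14) of order 120, S_6 (6T16) of order 720; the others are excluded. The observed types are precisely the cycle types that occur in S_4 (6T8) (apart from the identity). Each of the other remaining candidates has further cycle types, and by the Chebotarev density theorem the matching factorization patterns would occur for a proportion of primes equal to their share of the group: S_4 x C_2 (6T11) additionally contains elements of type 6, 4+2, 2+1+1+1+1 (17 of its 48 elements, about 35% of primes); PGL(2,5) (6T14) additionally contains elements of type 6, 5+1 (44 of its 120 elements, about 37% of primes); S_6 (6T16) additionally contains elements of type 6, 5+1, 4+2, 3+2+1, 3+1+1+1, 2+1+1+1+1 (529 of its 720 elements, about 73% of primes). None of the 22 primes tested shows any such pattern (for each of these groups the chance of that is below 10^-4), which rules them out. Hence G = S_4 (6T8), of order 24.

S_4 (order 24)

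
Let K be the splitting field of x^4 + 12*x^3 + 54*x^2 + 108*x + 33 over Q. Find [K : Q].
8

The degree of the splitting field over Q equals the order of the Galois group, so first determine the group. The polynomial is an irreducible quartic over Q and its discriminant is -28311552, which is not a perfect square, so the Galois group is not contained in A_4. The resolvent cubic y^3 - 54*y^2 + 1164*y - 9288 has exactly one rational root, so the Galois group is C_4 or D_4. The quartic remains irreducible over Q(sqrt(disc)), so the group is D_4. The Galois group D_4 (4T3) has order 8, so the splitting field has degree 8 over Q.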